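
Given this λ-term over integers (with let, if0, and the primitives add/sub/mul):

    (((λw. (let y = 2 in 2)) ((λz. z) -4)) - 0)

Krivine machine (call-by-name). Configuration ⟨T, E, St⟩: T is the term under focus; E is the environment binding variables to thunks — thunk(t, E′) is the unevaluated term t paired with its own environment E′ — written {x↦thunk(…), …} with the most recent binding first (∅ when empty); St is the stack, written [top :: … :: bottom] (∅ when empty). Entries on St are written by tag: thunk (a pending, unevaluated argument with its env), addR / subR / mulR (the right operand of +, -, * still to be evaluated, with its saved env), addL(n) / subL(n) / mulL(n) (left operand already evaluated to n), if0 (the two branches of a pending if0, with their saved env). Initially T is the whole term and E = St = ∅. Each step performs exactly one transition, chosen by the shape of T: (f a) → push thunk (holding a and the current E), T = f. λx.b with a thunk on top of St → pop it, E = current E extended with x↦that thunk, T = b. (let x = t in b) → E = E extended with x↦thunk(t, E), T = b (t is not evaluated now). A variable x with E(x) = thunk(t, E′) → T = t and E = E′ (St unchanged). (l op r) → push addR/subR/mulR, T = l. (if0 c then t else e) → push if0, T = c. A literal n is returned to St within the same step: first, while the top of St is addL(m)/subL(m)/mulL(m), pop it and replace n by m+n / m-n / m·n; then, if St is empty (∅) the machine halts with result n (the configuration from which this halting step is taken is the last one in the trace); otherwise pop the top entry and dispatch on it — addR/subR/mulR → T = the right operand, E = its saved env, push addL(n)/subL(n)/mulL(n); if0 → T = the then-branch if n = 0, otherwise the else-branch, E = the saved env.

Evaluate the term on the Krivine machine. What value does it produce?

Answer: 2

Machine steps:
[0] <T=(((λw. (let y = 2 in 2)) ((λz. z) -4)) - 0), E=∅, St=∅>
[1] <T=((λw. (let y = 2 in 2)) ((λz. z) -4)), E=∅, St=[subR]>
[2] <T=(λw. (let y = 2 in 2)), E=∅, St=[thunk :: subR]>
[3] <T=(let y = 2 in 2), E={w↦thunk(((λz. z) -4), ∅)}, St=[subR]>
[4] <T=2, E={y↦thunk(2, {w↦thunk(((λz. z) -4), ∅)}), w↦thunk(((λz. z) -4), ∅)}, St=[subR]>
[5] <T=0, E=∅, St=[subL(2)]>
→ final value 2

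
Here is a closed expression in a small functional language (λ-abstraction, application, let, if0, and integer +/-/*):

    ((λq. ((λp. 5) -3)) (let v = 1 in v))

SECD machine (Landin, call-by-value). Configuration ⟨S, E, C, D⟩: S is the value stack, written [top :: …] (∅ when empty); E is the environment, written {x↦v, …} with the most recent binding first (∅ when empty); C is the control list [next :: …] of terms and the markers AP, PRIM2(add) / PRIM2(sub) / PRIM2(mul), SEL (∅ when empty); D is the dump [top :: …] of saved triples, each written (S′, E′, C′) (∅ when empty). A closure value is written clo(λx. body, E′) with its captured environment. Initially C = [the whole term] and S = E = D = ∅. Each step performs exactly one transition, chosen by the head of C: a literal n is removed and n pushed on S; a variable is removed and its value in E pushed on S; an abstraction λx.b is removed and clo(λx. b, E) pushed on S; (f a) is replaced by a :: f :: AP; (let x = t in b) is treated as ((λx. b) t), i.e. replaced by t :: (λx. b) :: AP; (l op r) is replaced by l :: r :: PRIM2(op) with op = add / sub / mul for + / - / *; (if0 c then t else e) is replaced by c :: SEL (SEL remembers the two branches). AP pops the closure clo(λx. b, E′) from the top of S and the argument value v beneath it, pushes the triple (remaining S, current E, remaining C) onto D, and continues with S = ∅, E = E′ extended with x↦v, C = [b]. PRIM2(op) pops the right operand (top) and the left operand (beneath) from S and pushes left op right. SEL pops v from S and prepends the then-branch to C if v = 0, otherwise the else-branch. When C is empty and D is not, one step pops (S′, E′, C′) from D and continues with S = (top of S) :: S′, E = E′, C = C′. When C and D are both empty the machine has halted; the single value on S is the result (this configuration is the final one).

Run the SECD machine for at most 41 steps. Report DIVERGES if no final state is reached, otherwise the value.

t=0: <S=∅, E=∅, C=[((λq. ((λp. 5) -3)) (let v = 1 in v))], D=∅>
t=1: <S=∅, E=∅, C=[(let v = 1 in v) :: (λq. ((λp. 5) -3)) :: AP], D=∅>
t=2: <S=∅, E=∅, C=[1 :: (λv. v) :: AP :: (λq. ((λp. 5) -3)) :: AP], D=∅>
t=3: <S=[1], E=∅, C=[(λv. v) :: AP :: (λq. ((λp. 5) -3)) :: AP], D=∅>
t=4: <S=[clo(λv. v, ∅) :: 1], E=∅, C=[AP :: (λq. ((λp. 5) -3)) :: AP], D=∅>
t=5: <S=∅, E={v↦1}, C=[v], D=[(∅, ∅, [(λq. ((λp. 5) -3)) :: AP])]>
t=6: <S=[1], E={v↦1}, C=∅, D=[(∅, ∅, [(λq. ((λp. 5) -3)) :: AP])]>
t=7: <S=[1], E=∅, C=[(λq. ((λp. 5) -3)) :: AP], D=∅>
t=8: <S=[clo(λq. ((λp. 5) -3), ∅) :: 1], E=∅, C=[AP], D=∅>
t=9: <S=∅, E={q↦1}, C=[((λp. 5) -3)], D=[(∅, ∅, ∅)]>
t=10: <S=∅, E={q↦1}, C=[-3 :: (λp. 5) :: AP], D=[(∅, ∅, ∅)]>
t=11: <S=[-3], E={q↦1}, C=[(λp. 5) :: AP], D=[(∅, ∅, ∅)]>
t=12: <S=[clo(λp. 5, {q↦1}) :: -3], E={q↦1}, C=[AP], D=[(∅, ∅, ∅)]>
t=13: <S=∅, E={p↦-3, q↦1}, C=[5], D=[(∅, {q↦1}, ∅) :: (∅, ∅, ∅)]>
t=14: <S=[5], E={p↦-3, q↦1}, C=∅, D=[(∅, {q↦1}, ∅) :: (∅, ∅, ∅)]>
t=15: <S=[5], E={q↦1}, C=∅, D=[(∅, ∅, ∅)]>
t=16: <S=[5], E=∅, C=∅, D=∅>
→ final value 5

Answer: 5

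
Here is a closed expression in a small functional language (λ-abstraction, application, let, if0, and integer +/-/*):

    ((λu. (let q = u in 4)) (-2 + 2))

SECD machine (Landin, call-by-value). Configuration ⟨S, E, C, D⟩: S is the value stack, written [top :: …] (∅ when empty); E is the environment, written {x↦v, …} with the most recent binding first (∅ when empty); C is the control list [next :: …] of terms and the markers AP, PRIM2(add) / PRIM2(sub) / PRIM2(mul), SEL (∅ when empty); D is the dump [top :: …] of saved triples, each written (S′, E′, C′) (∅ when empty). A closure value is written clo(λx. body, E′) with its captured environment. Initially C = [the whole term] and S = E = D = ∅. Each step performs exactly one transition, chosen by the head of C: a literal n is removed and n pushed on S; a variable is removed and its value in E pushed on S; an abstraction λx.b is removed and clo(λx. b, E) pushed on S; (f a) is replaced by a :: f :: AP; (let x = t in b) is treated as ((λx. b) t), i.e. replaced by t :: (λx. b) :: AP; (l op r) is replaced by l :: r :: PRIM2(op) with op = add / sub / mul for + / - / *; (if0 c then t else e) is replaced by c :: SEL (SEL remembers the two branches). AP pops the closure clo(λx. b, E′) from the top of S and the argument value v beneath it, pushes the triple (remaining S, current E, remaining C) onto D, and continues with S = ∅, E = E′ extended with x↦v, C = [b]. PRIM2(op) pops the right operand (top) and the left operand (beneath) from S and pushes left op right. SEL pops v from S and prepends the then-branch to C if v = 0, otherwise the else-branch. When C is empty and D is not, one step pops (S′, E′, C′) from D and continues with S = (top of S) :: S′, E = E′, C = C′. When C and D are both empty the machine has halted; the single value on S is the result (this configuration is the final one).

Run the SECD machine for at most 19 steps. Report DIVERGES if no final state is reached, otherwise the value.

Answer: 4

Derivation:
step 0: [S=∅ | E=∅ | C=[((λu. (let q = u in 4)) (-2 + 2))] | D=∅]
step 1: [S=∅ | E=∅ | C=[(-2 + 2) :: (λu. (let q = u in 4)) :: AP] | D=∅]
step 2: [S=∅ | E=∅ | C=[-2 :: 2 :: PRIM2(add) :: (λu. (let q = u in 4)) :: AP] | D=∅]
step 3: [S=[-2] | E=∅ | C=[2 :: PRIM2(add) :: (λu. (let q = u in 4)) :: AP] | D=∅]
step 4: [S=[2 :: -2] | E=∅ | C=[PRIM2(add) :: (λu. (let q = u in 4)) :: AP] | D=∅]
step 5: [S=[0] | E=∅ | C=[(λu. (let q = u in 4)) :: AP] | D=∅]
step 6: [S=[clo(λu. (let q = u in 4), ∅) :: 0] | E=∅ | C=[AP] | D=∅]
step 7: [S=∅ | E={u↦0} | C=[(let q = u in 4)] | D=[(∅, ∅, ∅)]]
step 8: [S=∅ | E={u↦0} | C=[u :: (λq. 4) :: AP] | D=[(∅, ∅, ∅)]]
step 9: [S=[0] | E={u↦0} | C=[(λq. 4) :: AP] | D=[(∅, ∅, ∅)]]
step 10: [S=[clo(λq. 4, {u↦0}) :: 0] | E={u↦0} | C=[AP] | D=[(∅, ∅, ∅)]]
step 11: [S=∅ | E={q↦0, u↦0} | C=[4] | D=[(∅, {u↦0}, ∅) :: (∅, ∅, ∅)]]
step 12: [S=[4] | E={q↦0, u↦0} | C=∅ | D=[(∅, {u↦0}, ∅) :: (∅, ∅, ∅)]]
step 13: [S=[4] | E={u↦0} | C=∅ | D=[(∅, ∅, ∅)]]
step 14: [S=[4] | E=∅ | C=∅ | D=∅]
→ final value 4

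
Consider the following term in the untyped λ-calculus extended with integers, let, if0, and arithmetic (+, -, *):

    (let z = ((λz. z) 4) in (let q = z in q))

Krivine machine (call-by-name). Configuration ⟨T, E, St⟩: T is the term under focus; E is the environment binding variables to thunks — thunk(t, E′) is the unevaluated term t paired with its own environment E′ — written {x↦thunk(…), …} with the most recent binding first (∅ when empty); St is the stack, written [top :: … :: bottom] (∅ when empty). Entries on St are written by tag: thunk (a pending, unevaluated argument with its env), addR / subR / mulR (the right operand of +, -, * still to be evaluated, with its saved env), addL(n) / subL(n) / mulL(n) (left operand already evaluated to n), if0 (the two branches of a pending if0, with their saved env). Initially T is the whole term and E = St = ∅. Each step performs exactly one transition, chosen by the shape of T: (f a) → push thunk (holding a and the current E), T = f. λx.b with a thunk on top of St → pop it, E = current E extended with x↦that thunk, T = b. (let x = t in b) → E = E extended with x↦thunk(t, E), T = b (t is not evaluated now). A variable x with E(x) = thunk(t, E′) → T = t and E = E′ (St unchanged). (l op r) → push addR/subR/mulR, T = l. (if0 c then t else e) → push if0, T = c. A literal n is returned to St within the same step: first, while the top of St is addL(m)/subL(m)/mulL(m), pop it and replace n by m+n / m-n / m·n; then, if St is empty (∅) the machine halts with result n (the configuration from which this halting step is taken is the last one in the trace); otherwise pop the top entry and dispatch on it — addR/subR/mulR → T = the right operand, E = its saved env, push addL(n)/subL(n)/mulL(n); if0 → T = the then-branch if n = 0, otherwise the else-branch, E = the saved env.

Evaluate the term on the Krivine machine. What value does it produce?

Answer: 4

Machine steps:
step 0: ⟨T=(let z = ((λz. z) 4) in (let q = z in q)); E=∅; St=∅⟩
step 1: ⟨T=(let q = z in q); E={z↦thunk(((λz. z) 4), ∅)}; St=∅⟩
step 2: ⟨T=q; E={q↦thunk(z, {z↦thunk(((λz. z) 4), ∅)}), z↦thunk(((λz. z) 4), ∅)}; St=∅⟩
step 3: ⟨T=z; E={z↦thunk(((λz. z) 4), ∅)}; St=∅⟩
step 4: ⟨T=((λz. z) 4); E=∅; St=∅⟩
step 5: ⟨T=(λz. z); E=∅; St=[thunk]⟩
step 6: ⟨T=z; E={z↦thunk(4, ∅)}; St=∅⟩
step 7: ⟨T=4; E=∅; St=∅⟩
→ final value 4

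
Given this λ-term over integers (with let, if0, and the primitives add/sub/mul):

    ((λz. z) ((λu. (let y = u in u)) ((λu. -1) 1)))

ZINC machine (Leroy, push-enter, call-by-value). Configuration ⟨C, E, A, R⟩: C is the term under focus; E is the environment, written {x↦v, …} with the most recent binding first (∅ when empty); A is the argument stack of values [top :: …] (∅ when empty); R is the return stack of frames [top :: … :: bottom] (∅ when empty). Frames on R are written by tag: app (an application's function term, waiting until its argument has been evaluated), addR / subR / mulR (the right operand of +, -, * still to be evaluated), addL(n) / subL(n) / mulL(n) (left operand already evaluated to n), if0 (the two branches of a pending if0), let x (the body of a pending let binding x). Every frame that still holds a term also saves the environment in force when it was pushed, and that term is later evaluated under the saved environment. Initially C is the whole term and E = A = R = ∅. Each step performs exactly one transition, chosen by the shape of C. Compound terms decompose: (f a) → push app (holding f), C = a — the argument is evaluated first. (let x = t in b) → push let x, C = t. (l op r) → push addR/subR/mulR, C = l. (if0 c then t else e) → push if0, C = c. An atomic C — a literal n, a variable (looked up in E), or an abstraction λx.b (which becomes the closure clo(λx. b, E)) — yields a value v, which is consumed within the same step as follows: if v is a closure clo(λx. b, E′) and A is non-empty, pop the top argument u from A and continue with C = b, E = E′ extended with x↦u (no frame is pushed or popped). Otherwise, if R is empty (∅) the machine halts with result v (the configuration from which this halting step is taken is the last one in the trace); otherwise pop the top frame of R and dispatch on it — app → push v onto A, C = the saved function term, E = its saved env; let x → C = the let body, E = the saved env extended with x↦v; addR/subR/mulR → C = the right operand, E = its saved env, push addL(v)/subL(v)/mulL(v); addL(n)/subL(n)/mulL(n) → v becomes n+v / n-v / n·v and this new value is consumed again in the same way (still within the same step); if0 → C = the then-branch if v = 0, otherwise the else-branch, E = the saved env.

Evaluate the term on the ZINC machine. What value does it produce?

Answer: -1

Machine steps:
t=0: [C=((λz. z) ((λu. (let y = u in u)) ((λu. -1) 1))) | E=∅ | A=∅ | R=∅]
t=1: [C=((λu. (let y = u in u)) ((λu. -1) 1)) | E=∅ | A=∅ | R=[app]]
t=2: [C=((λu. -1) 1) | E=∅ | A=∅ | R=[app :: app]]
t=3: [C=1 | E=∅ | A=∅ | R=[app :: app :: app]]
t=4: [C=(λu. -1) | E=∅ | A=[1] | R=[app :: app]]
t=5: [C=-1 | E={u↦1} | A=∅ | R=[app :: app]]
t=6: [C=(λu. (let y = u in u)) | E=∅ | A=[-1] | R=[app]]
t=7: [C=(let y = u in u) | E={u↦-1} | A=∅ | R=[app]]
t=8: [C=u | E={u↦-1} | A=∅ | R=[let y :: app]]
t=9: [C=u | E={y↦-1, u↦-1} | A=∅ | R=[app]]
t=10: [C=(λz. z) | E=∅ | A=[-1] | R=∅]
t=11: [C=z | E={z↦-1} | A=∅ | R=∅]
→ final value -1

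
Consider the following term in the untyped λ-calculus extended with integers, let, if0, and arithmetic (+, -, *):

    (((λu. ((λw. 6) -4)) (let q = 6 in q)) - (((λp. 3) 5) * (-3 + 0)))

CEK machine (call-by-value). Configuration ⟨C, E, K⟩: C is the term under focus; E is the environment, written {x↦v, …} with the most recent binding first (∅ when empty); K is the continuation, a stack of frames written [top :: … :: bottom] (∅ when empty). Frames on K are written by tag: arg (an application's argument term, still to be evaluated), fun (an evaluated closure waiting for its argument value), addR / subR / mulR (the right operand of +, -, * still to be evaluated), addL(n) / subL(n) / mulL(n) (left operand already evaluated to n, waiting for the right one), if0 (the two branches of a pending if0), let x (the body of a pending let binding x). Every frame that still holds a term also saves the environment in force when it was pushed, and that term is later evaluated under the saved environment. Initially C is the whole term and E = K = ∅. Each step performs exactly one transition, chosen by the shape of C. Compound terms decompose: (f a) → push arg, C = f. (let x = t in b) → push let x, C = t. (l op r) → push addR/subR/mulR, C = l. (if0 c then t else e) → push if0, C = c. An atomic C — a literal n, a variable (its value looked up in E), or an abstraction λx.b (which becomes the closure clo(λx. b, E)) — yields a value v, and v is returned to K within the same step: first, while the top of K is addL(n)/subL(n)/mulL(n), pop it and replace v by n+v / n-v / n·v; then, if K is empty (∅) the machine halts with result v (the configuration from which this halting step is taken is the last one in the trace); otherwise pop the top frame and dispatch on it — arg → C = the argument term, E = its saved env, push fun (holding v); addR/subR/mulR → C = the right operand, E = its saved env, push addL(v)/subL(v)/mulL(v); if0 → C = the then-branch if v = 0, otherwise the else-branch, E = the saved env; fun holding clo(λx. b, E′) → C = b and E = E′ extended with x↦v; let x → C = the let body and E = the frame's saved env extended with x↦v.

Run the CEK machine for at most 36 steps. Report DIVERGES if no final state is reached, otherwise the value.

Answer: 15

Execution trace:
[0] [C=(((λu. ((λw. 6) -4)) (let q = 6 in q)) - (((λp. 3) 5) * (-3 + 0))) | E=∅ | K=∅]
[1] [C=((λu. ((λw. 6) -4)) (let q = 6 in q)) | E=∅ | K=[subR]]
[2] [C=(λu. ((λw. 6) -4)) | E=∅ | K=[arg :: subR]]
[3] [C=(let q = 6 in q) | E=∅ | K=[fun :: subR]]
[4] [C=6 | E=∅ | K=[let q :: fun :: subR]]
[5] [C=q | E={q↦6} | K=[fun :: subR]]
[6] [C=((λw. 6) -4) | E={u↦6} | K=[subR]]
[7] [C=(λw. 6) | E={u↦6} | K=[arg :: subR]]
[8] [C=-4 | E={u↦6} | K=[fun :: subR]]
[9] [C=6 | E={w↦-4, u↦6} | K=[subR]]
[10] [C=(((λp. 3) 5) * (-3 + 0)) | E=∅ | K=[subL(6)]]
[11] [C=((λp. 3) 5) | E=∅ | K=[mulR :: subL(6)]]
[12] [C=(λp. 3) | E=∅ | K=[arg :: mulR :: subL(6)]]
[13] [C=5 | E=∅ | K=[fun :: mulR :: subL(6)]]
[14] [C=3 | E={p↦5} | K=[mulR :: subL(6)]]
[15] [C=(-3 + 0) | E=∅ | K=[mulL(3) :: subL(6)]]
[16] [C=-3 | E=∅ | K=[addR :: mulL(3) :: subL(6)]]
[17] [C=0 | E=∅ | K=[addL(-3) :: mulL(3) :: subL(6)]]
→ final value 15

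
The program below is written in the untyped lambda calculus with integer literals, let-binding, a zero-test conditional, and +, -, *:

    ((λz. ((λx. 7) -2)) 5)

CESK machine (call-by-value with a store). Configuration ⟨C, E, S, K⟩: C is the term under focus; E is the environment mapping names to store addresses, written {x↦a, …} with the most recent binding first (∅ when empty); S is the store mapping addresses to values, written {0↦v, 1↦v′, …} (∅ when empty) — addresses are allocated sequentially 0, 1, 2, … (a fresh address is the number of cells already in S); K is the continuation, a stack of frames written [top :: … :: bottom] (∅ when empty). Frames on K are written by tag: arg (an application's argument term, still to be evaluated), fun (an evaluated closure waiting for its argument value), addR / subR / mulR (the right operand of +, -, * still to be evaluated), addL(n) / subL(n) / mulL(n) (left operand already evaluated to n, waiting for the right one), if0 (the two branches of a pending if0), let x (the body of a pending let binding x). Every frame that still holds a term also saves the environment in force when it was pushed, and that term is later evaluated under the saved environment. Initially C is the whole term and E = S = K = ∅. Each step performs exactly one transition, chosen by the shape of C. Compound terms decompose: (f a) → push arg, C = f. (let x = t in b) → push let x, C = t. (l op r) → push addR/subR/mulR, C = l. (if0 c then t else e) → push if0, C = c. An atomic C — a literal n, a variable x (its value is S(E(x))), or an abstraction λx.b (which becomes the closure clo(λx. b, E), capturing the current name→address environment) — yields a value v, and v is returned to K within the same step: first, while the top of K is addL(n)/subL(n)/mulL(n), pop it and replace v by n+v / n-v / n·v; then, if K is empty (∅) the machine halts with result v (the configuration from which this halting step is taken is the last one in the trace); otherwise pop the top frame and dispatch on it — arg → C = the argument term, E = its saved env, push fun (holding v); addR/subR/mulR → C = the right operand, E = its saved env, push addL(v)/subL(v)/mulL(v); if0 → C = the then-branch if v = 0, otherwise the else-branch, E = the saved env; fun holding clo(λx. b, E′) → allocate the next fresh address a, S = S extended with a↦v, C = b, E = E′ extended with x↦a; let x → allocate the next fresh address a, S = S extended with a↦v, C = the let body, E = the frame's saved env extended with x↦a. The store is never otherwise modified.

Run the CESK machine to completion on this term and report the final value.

[0] [C=((λz. ((λx. 7) -2)) 5) | E=∅ | S=∅ | K=∅]
[1] [C=(λz. ((λx. 7) -2)) | E=∅ | S=∅ | K=[arg]]
[2] [C=5 | E=∅ | S=∅ | K=[fun]]
[3] [C=((λx. 7) -2) | E={z↦0} | S={0↦5} | K=∅]
[4] [C=(λx. 7) | E={z↦0} | S={0↦5} | K=[arg]]
[5] [C=-2 | E={z↦0} | S={0↦5} | K=[fun]]
[6] [C=7 | E={x↦1, z↦0} | S={0↦5, 1↦-2} | K=∅]
→ final value 7

Answer: 7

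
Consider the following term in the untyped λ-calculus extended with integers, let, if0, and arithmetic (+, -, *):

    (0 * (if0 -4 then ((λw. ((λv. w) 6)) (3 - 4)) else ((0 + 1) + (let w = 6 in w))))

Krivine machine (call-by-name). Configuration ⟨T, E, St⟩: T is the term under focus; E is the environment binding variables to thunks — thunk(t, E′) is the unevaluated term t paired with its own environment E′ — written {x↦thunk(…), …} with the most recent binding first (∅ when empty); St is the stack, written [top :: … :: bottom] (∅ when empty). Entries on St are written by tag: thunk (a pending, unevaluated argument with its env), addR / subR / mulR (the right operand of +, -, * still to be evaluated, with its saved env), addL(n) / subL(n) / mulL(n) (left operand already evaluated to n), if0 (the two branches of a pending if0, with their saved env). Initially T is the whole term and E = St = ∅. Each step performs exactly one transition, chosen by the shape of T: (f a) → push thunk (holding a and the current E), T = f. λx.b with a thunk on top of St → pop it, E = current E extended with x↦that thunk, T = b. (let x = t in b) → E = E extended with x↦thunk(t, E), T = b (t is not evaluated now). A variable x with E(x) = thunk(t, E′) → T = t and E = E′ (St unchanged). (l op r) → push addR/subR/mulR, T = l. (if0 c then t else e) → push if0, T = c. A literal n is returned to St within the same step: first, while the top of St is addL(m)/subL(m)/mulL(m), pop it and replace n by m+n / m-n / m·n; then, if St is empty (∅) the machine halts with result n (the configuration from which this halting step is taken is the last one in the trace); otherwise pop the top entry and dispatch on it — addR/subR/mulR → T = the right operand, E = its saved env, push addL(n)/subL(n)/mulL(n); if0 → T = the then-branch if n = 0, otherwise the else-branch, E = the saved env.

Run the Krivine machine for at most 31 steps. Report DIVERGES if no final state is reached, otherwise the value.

Answer: 0

Execution trace:
t=0: <T=(0 * (if0 -4 then ((λw. ((λv. w) 6)) (3 - 4)) else ((0 + 1) + (let w = 6 in w)))), E=∅, St=∅>
t=1: <T=0, E=∅, St=[mulR]>
t=2: <T=(if0 -4 then ((λw. ((λv. w) 6)) (3 - 4)) else ((0 + 1) + (let w = 6 in w))), E=∅, St=[mulL(0)]>
t=3: <T=-4, E=∅, St=[if0 :: mulL(0)]>
t=4: <T=((0 + 1) + (let w = 6 in w)), E=∅, St=[mulL(0)]>
t=5: <T=(0 + 1), E=∅, St=[addR :: mulL(0)]>
t=6: <T=0, E=∅, St=[addR :: addR :: mulL(0)]>
t=7: <T=1, E=∅, St=[addL(0) :: addR :: mulL(0)]>
t=8: <T=(let w = 6 in w), E=∅, St=[addL(1) :: mulL(0)]>
t=9: <T=w, E={w↦thunk(6, ∅)}, St=[addL(1) :: mulL(0)]>
t=10: <T=6, E=∅, St=[addL(1) :: mulL(0)]>
→ final value 0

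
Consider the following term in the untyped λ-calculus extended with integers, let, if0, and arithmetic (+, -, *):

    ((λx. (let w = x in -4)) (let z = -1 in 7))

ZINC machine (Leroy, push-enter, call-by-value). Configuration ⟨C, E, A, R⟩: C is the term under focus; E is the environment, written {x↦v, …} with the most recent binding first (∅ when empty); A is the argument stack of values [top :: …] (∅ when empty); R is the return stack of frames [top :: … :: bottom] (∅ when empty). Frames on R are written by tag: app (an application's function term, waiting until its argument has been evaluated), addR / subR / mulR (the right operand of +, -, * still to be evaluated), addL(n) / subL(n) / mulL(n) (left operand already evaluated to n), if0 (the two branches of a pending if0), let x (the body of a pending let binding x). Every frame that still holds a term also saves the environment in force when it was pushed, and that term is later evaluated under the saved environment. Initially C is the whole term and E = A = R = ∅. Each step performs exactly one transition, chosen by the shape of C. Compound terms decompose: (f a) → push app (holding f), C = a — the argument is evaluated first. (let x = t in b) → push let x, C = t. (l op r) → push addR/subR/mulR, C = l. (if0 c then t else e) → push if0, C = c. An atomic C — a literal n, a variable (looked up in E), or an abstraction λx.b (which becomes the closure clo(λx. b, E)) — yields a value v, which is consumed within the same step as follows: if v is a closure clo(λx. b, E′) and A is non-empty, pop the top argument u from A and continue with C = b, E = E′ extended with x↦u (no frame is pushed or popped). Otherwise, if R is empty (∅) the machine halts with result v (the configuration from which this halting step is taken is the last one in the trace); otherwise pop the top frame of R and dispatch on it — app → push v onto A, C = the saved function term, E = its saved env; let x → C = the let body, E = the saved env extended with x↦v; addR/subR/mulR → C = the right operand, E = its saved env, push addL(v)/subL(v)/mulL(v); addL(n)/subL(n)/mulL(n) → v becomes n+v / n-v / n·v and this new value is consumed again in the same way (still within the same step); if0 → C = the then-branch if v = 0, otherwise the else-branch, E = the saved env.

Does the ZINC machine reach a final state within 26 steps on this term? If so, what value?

t=0: [C=((λx. (let w = x in -4)) (let z = -1 in 7)) | E=∅ | A=∅ | R=∅]
t=1: [C=(let z = -1 in 7) | E=∅ | A=∅ | R=[app]]
t=2: [C=-1 | E=∅ | A=∅ | R=[let z :: app]]
t=3: [C=7 | E={z↦-1} | A=∅ | R=[app]]
t=4: [C=(λx. (let w = x in -4)) | E=∅ | A=[7] | R=∅]
t=5: [C=(let w = x in -4) | E={x↦7} | A=∅ | R=∅]
t=6: [C=x | E={x↦7} | A=∅ | R=[let w]]
t=7: [C=-4 | E={w↦7, x↦7} | A=∅ | R=∅]
→ final value -4

Answer: -4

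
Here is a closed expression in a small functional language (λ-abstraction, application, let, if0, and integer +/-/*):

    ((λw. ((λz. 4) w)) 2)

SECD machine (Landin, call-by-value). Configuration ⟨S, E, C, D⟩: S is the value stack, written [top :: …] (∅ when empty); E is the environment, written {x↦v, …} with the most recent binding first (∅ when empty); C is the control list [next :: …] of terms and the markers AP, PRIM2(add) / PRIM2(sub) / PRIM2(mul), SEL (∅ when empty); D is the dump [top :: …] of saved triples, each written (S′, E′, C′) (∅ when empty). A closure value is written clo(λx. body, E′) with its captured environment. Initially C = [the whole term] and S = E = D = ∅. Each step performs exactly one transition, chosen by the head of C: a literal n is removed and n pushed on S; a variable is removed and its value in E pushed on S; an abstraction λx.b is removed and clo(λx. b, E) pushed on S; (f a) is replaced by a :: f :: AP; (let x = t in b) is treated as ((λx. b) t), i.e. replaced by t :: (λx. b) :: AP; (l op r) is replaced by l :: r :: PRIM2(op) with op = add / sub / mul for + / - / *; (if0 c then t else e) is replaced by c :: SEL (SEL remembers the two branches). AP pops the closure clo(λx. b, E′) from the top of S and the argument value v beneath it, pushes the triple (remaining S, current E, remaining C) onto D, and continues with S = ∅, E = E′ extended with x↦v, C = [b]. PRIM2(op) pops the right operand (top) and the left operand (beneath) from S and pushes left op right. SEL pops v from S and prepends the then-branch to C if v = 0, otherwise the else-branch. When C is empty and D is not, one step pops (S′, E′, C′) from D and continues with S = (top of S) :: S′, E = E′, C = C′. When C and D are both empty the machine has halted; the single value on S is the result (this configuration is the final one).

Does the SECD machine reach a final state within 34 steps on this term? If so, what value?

Answer: 4

Machine steps:
[0] ⟨S=∅; E=∅; C=[((λw. ((λz. 4) w)) 2)]; D=∅⟩
[1] ⟨S=∅; E=∅; C=[2 :: (λw. ((λz. 4) w)) :: AP]; D=∅⟩
[2] ⟨S=[2]; E=∅; C=[(λw. ((λz. 4) w)) :: AP]; D=∅⟩
[3] ⟨S=[clo(λw. ((λz. 4) w), ∅) :: 2]; E=∅; C=[AP]; D=∅⟩
[4] ⟨S=∅; E={w↦2}; C=[((λz. 4) w)]; D=[(∅, ∅, ∅)]⟩
[5] ⟨S=∅; E={w↦2}; C=[w :: (λz. 4) :: AP]; D=[(∅, ∅, ∅)]⟩
[6] ⟨S=[2]; E={w↦2}; C=[(λz. 4) :: AP]; D=[(∅, ∅, ∅)]⟩
[7] ⟨S=[clo(λz. 4, {w↦2}) :: 2]; E={w↦2}; C=[AP]; D=[(∅, ∅, ∅)]⟩
[8] ⟨S=∅; E={z↦2, w↦2}; C=[4]; D=[(∅, {w↦2}, ∅) :: (∅, ∅, ∅)]⟩
[9] ⟨S=[4]; E={z↦2, w↦2}; C=∅; D=[(∅, {w↦2}, ∅) :: (∅, ∅, ∅)]⟩
[10] ⟨S=[4]; E={w↦2}; C=∅; D=[(∅, ∅, ∅)]⟩
[11] ⟨S=[4]; E=∅; C=∅; D=∅⟩
→ final value 4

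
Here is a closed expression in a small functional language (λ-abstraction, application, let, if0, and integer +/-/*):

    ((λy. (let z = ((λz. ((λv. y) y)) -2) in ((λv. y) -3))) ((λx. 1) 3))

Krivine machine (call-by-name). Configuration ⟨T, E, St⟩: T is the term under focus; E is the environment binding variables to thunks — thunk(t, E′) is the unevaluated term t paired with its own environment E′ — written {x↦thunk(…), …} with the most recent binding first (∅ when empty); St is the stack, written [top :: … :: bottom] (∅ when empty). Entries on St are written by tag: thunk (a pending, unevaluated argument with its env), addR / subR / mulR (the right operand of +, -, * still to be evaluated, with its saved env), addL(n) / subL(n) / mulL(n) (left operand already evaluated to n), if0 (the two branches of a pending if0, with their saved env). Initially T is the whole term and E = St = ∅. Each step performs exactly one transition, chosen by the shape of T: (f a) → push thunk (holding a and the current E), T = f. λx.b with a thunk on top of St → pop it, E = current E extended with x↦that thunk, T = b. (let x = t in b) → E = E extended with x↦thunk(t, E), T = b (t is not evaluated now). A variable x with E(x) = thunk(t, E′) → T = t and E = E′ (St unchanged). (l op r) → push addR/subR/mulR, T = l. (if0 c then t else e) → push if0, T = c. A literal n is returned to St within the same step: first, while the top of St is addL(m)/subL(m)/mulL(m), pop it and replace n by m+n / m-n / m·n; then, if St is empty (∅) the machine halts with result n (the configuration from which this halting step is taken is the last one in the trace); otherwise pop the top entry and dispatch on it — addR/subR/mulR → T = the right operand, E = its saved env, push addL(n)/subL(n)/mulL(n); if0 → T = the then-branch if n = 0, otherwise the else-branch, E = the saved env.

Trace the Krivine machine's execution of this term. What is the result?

t=0: <T=((λy. (let z = ((λz. ((λv. y) y)) -2) in ((λv. y) -3))) ((λx. 1) 3)), E=∅, St=∅>
t=1: <T=(λy. (let z = ((λz. ((λv. y) y)) -2) in ((λv. y) -3))), E=∅, St=[thunk]>
t=2: <T=(let z = ((λz. ((λv. y) y)) -2) in ((λv. y) -3)), E={y↦thunk(((λx. 1) 3), ∅)}, St=∅>
t=3: <T=((λv. y) -3), E={z↦thunk(((λz. ((λv. y) y)) -2), {y↦thunk(((λx. 1) 3), ∅)}), y↦thunk(((λx. 1) 3), ∅)}, St=∅>
t=4: <T=(λv. y), E={z↦thunk(((λz. ((λv. y) y)) -2), {y↦thunk(((λx. 1) 3), ∅)}), y↦thunk(((λx. 1) 3), ∅)}, St=[thunk]>
t=5: <T=y, E={v↦thunk(-3, {z↦thunk(((λz. ((λv. y) y)) -2), {y↦thunk(((λx. 1) 3), ∅)}), y↦thunk(((λx. 1) 3), ∅)}), z↦thunk(((λz. ((λv. y) y)) -2), {y↦thunk(((λx. 1) 3), ∅)}), y↦thunk(((λx. 1) 3), ∅)}, St=∅>
t=6: <T=((λx. 1) 3), E=∅, St=∅>
t=7: <T=(λx. 1), E=∅, St=[thunk]>
t=8: <T=1, E={x↦thunk(3, ∅)}, St=∅>
→ final value 1

Answer: 1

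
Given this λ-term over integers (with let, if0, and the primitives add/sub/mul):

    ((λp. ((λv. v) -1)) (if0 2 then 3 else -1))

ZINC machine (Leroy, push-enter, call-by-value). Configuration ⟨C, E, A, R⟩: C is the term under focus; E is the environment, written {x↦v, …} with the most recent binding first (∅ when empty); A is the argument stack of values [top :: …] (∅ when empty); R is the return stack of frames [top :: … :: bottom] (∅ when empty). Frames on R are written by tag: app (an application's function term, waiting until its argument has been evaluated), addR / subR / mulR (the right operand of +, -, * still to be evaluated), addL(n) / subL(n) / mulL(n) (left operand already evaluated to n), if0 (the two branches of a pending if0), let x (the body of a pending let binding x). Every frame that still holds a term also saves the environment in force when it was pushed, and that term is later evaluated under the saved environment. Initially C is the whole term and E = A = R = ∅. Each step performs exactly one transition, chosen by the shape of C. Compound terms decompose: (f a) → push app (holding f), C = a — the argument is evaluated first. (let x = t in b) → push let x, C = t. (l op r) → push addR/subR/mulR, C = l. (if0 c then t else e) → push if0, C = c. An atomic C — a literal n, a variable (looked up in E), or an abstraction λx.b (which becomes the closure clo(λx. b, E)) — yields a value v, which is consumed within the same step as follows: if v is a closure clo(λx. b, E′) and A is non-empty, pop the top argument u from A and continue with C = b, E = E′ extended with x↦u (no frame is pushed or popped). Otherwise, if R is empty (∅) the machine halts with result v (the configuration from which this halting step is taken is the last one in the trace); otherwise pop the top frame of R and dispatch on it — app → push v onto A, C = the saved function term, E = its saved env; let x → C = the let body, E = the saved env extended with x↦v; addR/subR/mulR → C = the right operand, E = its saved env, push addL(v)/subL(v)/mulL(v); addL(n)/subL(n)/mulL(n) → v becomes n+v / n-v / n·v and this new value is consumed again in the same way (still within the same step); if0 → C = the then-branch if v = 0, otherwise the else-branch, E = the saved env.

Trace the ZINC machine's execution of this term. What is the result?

t=0: ⟨C=((λp. ((λv. v) -1)) (if0 2 then 3 else -1)); E=∅; A=∅; R=∅⟩
t=1: ⟨C=(if0 2 then 3 else -1); E=∅; A=∅; R=[app]⟩
t=2: ⟨C=2; E=∅; A=∅; R=[if0 :: app]⟩
t=3: ⟨C=-1; E=∅; A=∅; R=[app]⟩
t=4: ⟨C=(λp. ((λv. v) -1)); E=∅; A=[-1]; R=∅⟩
t=5: ⟨C=((λv. v) -1); E={p↦-1}; A=∅; R=∅⟩
t=6: ⟨C=-1; E={p↦-1}; A=∅; R=[app]⟩
t=7: ⟨C=(λv. v); E={p↦-1}; A=[-1]; R=∅⟩
t=8: ⟨C=v; E={v↦-1, p↦-1}; A=∅; R=∅⟩
→ final value -1

Answer: -1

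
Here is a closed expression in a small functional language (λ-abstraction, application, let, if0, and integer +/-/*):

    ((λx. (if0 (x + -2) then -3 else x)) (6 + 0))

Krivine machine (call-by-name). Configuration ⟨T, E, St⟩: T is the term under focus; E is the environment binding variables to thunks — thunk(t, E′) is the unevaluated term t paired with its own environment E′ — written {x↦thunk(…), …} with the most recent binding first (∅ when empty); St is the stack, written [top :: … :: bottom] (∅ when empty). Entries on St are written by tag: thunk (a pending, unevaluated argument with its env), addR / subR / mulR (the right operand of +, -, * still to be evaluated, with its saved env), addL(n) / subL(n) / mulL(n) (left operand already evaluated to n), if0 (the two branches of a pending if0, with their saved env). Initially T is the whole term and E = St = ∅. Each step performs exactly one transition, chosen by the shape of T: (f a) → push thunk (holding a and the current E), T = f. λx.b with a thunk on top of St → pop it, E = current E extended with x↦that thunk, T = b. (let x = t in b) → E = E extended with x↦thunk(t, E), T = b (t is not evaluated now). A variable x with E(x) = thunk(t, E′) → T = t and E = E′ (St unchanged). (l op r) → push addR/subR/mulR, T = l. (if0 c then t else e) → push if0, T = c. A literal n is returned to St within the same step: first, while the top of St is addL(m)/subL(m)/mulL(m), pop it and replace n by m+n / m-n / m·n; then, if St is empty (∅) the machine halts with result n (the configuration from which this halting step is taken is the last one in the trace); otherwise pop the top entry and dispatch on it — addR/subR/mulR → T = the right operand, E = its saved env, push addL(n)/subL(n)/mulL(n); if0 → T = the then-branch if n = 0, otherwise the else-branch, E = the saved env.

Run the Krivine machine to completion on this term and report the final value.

Answer: 6

Derivation:
t=0: <T=((λx. (if0 (x + -2) then -3 else x)) (6 + 0)), E=∅, St=∅>
t=1: <T=(λx. (if0 (x + -2) then -3 else x)), E=∅, St=[thunk]>
t=2: <T=(if0 (x + -2) then -3 else x), E={x↦thunk((6 + 0), ∅)}, St=∅>
t=3: <T=(x + -2), E={x↦thunk((6 + 0), ∅)}, St=[if0]>
t=4: <T=x, E={x↦thunk((6 + 0), ∅)}, St=[addR :: if0]>
t=5: <T=(6 + 0), E=∅, St=[addR :: if0]>
t=6: <T=6, E=∅, St=[addR :: addR :: if0]>
t=7: <T=0, E=∅, St=[addL(6) :: addR :: if0]>
t=8: <T=-2, E={x↦thunk((6 + 0), ∅)}, St=[addL(6) :: if0]>
t=9: <T=x, E={x↦thunk((6 + 0), ∅)}, St=∅>
t=10: <T=(6 + 0), E=∅, St=∅>
t=11: <T=6, E=∅, St=[addR]>
t=12: <T=0, E=∅, St=[addL(6)]>
→ final value 6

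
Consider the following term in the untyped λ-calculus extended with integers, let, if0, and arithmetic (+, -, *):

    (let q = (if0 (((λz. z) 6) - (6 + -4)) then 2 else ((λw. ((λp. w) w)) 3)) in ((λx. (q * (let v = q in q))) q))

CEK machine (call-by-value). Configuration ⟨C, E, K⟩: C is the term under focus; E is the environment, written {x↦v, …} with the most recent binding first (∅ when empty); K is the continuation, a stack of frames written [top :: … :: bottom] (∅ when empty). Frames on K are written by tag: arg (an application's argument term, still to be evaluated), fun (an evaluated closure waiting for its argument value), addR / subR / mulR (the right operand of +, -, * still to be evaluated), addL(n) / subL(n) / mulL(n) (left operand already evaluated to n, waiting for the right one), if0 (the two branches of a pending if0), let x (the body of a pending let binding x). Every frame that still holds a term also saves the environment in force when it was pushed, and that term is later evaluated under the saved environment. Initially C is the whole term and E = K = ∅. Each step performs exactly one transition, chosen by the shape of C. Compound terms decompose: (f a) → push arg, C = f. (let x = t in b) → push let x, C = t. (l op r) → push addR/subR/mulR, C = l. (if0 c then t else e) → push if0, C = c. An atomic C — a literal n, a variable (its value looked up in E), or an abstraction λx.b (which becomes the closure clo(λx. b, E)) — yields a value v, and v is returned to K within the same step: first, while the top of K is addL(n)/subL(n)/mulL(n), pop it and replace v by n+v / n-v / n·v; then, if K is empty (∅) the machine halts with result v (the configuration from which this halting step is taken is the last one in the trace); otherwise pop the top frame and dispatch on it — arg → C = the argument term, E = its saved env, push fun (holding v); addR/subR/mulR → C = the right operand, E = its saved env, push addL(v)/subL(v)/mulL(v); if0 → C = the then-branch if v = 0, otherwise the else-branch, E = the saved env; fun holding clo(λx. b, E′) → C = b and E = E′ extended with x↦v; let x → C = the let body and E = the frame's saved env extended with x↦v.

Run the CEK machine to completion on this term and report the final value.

Answer: 9

Execution trace:
step 0: <C=(let q = (if0 (((λz. z) 6) - (6 + -4)) then 2 else ((λw. ((λp. w) w)) 3)) in ((λx. (q * (let v = q in q))) q)), E=∅, K=∅>
step 1: <C=(if0 (((λz. z) 6) - (6 + -4)) then 2 else ((λw. ((λp. w) w)) 3)), E=∅, K=[let q]>
step 2: <C=(((λz. z) 6) - (6 + -4)), E=∅, K=[if0 :: let q]>
step 3: <C=((λz. z) 6), E=∅, K=[subR :: if0 :: let q]>
step 4: <C=(λz. z), E=∅, K=[arg :: subR :: if0 :: let q]>
step 5: <C=6, E=∅, K=[fun :: subR :: if0 :: let q]>
step 6: <C=z, E={z↦6}, K=[subR :: if0 :: let q]>
step 7: <C=(6 + -4), E=∅, K=[subL(6) :: if0 :: let q]>
step 8: <C=6, E=∅, K=[addR :: subL(6) :: if0 :: let q]>
step 9: <C=-4, E=∅, K=[addL(6) :: subL(6) :: if0 :: let q]>
step 10: <C=((λw. ((λp. w) w)) 3), E=∅, K=[let q]>
step 11: <C=(λw. ((λp. w) w)), E=∅, K=[arg :: let q]>
step 12: <C=3, E=∅, K=[fun :: let q]>
step 13: <C=((λp. w) w), E={w↦3}, K=[let q]>
step 14: <C=(λp. w), E={w↦3}, K=[arg :: let q]>
step 15: <C=w, E={w↦3}, K=[fun :: let q]>
step 16: <C=w, E={p↦3, w↦3}, K=[let q]>
step 17: <C=((λx. (q * (let v = q in q))) q), E={q↦3}, K=∅>
step 18: <C=(λx. (q * (let v = q in q))), E={q↦3}, K=[arg]>
step 19: <C=q, E={q↦3}, K=[fun]>
step 20: <C=(q * (let v = q in q)), E={x↦3, q↦3}, K=∅>
step 21: <C=q, E={x↦3, q↦3}, K=[mulR]>
step 22: <C=(let v = q in q), E={x↦3, q↦3}, K=[mulL(3)]>
step 23: <C=q, E={x↦3, q↦3}, K=[let v :: mulL(3)]>
step 24: <C=q, E={v↦3, x↦3, q↦3}, K=[mulL(3)]>
→ final value 9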